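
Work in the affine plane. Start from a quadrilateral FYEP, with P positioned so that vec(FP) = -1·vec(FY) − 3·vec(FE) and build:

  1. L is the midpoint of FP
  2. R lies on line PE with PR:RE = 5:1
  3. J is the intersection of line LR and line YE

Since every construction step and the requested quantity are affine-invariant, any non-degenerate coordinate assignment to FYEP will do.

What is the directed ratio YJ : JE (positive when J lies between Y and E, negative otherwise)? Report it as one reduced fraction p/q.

YJ:JE = -27

Set F = (0, 0), Y = (1, 0), E = (0, 1), P = (-1, -3); any affine frame gives the same invariant.
1. L is the midpoint of FP ⇒ L = (-1/2, -3/2)
2. R lies on line PE with PR:RE = 5:1 ⇒ R = (-1/6, 1/3)
3. J is the intersection of line LR and line YE ⇒ J = (-1/26, 27/26)
J = Y + t·(E−Y) with t = 27/26, so YJ:JE = t:(1−t) = 27/26:-1/26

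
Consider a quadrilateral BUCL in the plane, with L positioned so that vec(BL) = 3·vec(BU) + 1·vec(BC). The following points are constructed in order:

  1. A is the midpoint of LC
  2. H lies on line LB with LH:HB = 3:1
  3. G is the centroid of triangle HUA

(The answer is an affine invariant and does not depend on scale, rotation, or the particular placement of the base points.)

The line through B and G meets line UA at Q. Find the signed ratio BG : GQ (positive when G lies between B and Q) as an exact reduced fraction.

Choose coordinates B = (0, 0), U = (1, 0), C = (0, 1), L = (3, 1).
1. A is the midpoint of LC ⇒ A = (3/2, 1)
2. H lies on line LB with LH:HB = 3:1 ⇒ H = (3/4, 1/4)
3. G is the centroid of triangle HUA ⇒ G = (13/12, 5/12)
line BG meets UA at Q = (26/21, 10/21)
G = B + t·(Q−B) with t = 7/8, so BG:GQ = 7/8:1/8

BG:GQ = 7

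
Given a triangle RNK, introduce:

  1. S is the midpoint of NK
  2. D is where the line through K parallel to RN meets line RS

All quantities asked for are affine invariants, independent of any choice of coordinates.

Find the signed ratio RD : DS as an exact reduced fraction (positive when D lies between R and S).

RD:DS = -2

Work in coordinates with R = (0, 0), N = (1, 0), K = (0, 1).
1. S is the midpoint of NK ⇒ S = (1/2, 1/2)
2. D is where the line through K parallel to RN meets line RS ⇒ D = (1, 1)
D = R + t·(S−R) with t = 2, so RD:DS = t:(1−t) = 2:-1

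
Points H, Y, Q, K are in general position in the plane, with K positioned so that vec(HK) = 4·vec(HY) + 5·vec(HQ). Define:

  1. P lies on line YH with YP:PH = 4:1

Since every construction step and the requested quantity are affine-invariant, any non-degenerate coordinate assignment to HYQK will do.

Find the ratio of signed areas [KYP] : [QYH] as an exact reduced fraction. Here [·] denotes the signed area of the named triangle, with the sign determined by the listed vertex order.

[KYP]:[QYH] = 4

Assign H = (0, 0), Y = (1, 0), Q = (0, 1), K = (4, 5) — the answer is frame-independent, so this choice is without loss of generality.
1. P lies on line YH with YP:PH = 4:1 ⇒ P = (1/5, 0)
2·[KYP] = -4, 2·[QYH] = -1
[KYP]:[QYH] = -4:-1 = 4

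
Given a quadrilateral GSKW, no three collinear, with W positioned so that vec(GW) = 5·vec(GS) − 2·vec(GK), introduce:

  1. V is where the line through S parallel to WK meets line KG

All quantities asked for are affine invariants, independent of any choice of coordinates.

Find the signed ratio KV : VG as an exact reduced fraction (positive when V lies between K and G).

Set G = (0, 0), S = (1, 0), K = (0, 1), W = (5, -2); any affine frame gives the same invariant.
1. V is where the line through S parallel to WK meets line KG ⇒ V = (0, 3/5)
V = K + t·(G−K) with t = 2/5, so KV:VG = t:(1−t) = 2/5:3/5

KV:VG = 2/3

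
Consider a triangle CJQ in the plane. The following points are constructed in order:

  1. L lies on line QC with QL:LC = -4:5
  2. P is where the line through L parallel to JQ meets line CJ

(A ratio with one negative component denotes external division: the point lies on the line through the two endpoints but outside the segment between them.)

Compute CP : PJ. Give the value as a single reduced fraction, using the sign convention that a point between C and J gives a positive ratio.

CP:PJ = -5/4

Assign C = (0, 0), J = (1, 0), Q = (0, 1) — the answer is frame-independent, so this choice is without loss of generality.
1. L lies on line QC with QL:LC = -4:5 ⇒ L = (0, 5)
2. P is where the line through L parallel to JQ meets line CJ ⇒ P = (5, 0)
P = C + t·(J−C) with t = 5, so CP:PJ = t:(1−t) = 5:-4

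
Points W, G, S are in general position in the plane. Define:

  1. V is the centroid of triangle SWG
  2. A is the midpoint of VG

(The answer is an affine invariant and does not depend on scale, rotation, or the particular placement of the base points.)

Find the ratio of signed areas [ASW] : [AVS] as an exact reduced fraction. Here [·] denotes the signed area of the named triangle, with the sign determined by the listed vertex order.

[ASW]:[AVS] = -4

Set W = (0, 0), G = (1, 0), S = (0, 1); any affine frame gives the same invariant.
1. V is the centroid of triangle SWG ⇒ V = (1/3, 1/3)
2. A is the midpoint of VG ⇒ A = (2/3, 1/6)
2·[ASW] = 2/3, 2·[AVS] = -1/6
[ASW]:[AVS] = 2/3:-1/6 = -4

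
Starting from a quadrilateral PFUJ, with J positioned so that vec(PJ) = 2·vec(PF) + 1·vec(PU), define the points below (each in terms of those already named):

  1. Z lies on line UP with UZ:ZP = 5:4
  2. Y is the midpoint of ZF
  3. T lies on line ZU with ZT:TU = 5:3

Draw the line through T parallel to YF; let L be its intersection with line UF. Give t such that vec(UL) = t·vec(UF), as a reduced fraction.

t = 3/8

Work in coordinates with P = (0, 0), F = (1, 0), U = (0, 1), J = (2, 1).
1. Z lies on line UP with UZ:ZP = 5:4 ⇒ Z = (0, 4/9)
2. Y is the midpoint of ZF ⇒ Y = (1/2, 2/9)
3. T lies on line ZU with ZT:TU = 5:3 ⇒ T = (0, 19/24)
through T parallel to YF: direction (1/2, -2/9); meets UF at L = (3/8, 5/8)
L = U + t·(F−U) with t = 3/8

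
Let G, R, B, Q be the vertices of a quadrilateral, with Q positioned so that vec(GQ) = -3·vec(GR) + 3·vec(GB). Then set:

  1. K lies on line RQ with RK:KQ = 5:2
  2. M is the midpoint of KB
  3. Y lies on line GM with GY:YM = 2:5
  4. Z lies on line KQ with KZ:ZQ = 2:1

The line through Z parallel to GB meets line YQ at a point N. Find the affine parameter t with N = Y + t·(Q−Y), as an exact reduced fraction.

t = 173/201

Choose coordinates G = (0, 0), R = (1, 0), B = (0, 1), Q = (-3, 3).
1. K lies on line RQ with RK:KQ = 5:2 ⇒ K = (-13/7, 15/7)
2. M is the midpoint of KB ⇒ M = (-13/14, 11/7)
3. Y lies on line GM with GY:YM = 2:5 ⇒ Y = (-13/49, 22/49)
4. Z lies on line KQ with KZ:ZQ = 2:1 ⇒ Z = (-55/21, 19/7)
through Z parallel to GB: direction (0, 1); meets YQ at N = (-55/21, 3721/1407)
N = Y + t·(Q−Y) with t = 173/201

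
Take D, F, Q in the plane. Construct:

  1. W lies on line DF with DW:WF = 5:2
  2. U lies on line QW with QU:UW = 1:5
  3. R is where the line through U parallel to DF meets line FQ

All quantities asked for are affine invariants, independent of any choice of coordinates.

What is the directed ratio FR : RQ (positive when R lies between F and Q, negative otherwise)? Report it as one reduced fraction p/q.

FR:RQ = 5

Set D = (0, 0), F = (1, 0), Q = (0, 1); any affine frame gives the same invariant.
1. W lies on line DF with DW:WF = 5:2 ⇒ W = (5/7, 0)
2. U lies on line QW with QU:UW = 1:5 ⇒ U = (5/42, 5/6)
3. R is where the line through U parallel to DF meets line FQ ⇒ R = (1/6, 5/6)
R = F + t·(Q−F) with t = 5/6, so FR:RQ = t:(1−t) = 5/6:1/6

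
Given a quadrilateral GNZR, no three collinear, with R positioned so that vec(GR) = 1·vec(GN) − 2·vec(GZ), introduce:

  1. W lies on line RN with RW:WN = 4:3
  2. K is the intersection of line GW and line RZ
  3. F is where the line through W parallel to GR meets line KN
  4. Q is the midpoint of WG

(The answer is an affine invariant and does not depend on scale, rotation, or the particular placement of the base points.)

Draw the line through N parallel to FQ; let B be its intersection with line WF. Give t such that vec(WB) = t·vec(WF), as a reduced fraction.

t = 29/32

Work in coordinates with G = (0, 0), N = (1, 0), Z = (0, 1), R = (1, -2).
1. W lies on line RN with RW:WN = 4:3 ⇒ W = (1, -6/7)
2. K is the intersection of line GW and line RZ ⇒ K = (7/15, -2/5)
3. F is where the line through W parallel to GR meets line KN ⇒ F = (53/77, -18/77)
4. Q is the midpoint of WG ⇒ Q = (1/2, -3/7)
through N parallel to FQ: direction (-29/154, -15/77); meets WF at B = (221/308, -45/154)
B = W + t·(F−W) with t = 29/32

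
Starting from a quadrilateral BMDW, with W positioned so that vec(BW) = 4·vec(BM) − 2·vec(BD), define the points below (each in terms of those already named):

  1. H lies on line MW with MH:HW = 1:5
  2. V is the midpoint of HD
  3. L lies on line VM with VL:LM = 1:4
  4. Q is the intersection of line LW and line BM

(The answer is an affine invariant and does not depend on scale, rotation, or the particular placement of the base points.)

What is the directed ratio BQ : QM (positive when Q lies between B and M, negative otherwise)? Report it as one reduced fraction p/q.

Set B = (0, 0), M = (1, 0), D = (0, 1), W = (4, -2); any affine frame gives the same invariant.
1. H lies on line MW with MH:HW = 1:5 ⇒ H = (3/2, -1/3)
2. V is the midpoint of HD ⇒ V = (3/4, 1/3)
3. L lies on line VM with VL:LM = 1:4 ⇒ L = (4/5, 4/15)
4. Q is the intersection of line LW and line BM ⇒ Q = (20/17, 0)
Q = B + t·(M−B) with t = 20/17, so BQ:QM = t:(1−t) = 20/17:-3/17

BQ:QM = -20/3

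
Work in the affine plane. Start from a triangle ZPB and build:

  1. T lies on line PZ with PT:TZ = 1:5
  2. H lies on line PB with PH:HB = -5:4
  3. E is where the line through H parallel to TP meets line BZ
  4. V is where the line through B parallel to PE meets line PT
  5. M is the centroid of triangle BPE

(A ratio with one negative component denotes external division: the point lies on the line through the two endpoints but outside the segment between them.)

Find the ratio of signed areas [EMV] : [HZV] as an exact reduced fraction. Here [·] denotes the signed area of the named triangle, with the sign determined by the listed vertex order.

[EMV]:[HZV] = -16/15

Set Z = (0, 0), P = (1, 0), B = (0, 1); any affine frame gives the same invariant.
1. T lies on line PZ with PT:TZ = 1:5 ⇒ T = (5/6, 0)
2. H lies on line PB with PH:HB = -5:4 ⇒ H = (-4, 5)
3. E is where the line through H parallel to TP meets line BZ ⇒ E = (0, 5)
4. V is where the line through B parallel to PE meets line PT ⇒ V = (1/5, 0)
5. M is the centroid of triangle BPE ⇒ M = (1/3, 2)
2·[EMV] = -16/15, 2·[HZV] = 1
[EMV]:[HZV] = -16/15:1 = -16/15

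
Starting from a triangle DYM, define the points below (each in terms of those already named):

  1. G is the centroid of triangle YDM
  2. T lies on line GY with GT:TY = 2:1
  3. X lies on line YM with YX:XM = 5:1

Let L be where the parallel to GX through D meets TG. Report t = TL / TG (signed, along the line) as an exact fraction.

Work in coordinates with D = (0, 0), Y = (1, 0), M = (0, 1).
1. G is the centroid of triangle YDM ⇒ G = (1/3, 1/3)
2. T lies on line GY with GT:TY = 2:1 ⇒ T = (7/9, 1/9)
3. X lies on line YM with YX:XM = 5:1 ⇒ X = (1/6, 5/6)
through D parallel to GX: direction (-1/6, 1/2); meets TG at L = (-1/5, 3/5)
L = T + t·(G−T) with t = 11/5

t = 11/5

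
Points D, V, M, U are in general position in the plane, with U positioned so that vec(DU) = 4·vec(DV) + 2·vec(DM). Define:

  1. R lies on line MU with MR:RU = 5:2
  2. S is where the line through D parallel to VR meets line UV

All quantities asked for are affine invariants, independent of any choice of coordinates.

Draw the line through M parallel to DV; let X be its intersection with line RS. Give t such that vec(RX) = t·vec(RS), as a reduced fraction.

Work in coordinates with D = (0, 0), V = (1, 0), M = (0, 1), U = (4, 2).
1. R lies on line MU with MR:RU = 5:2 ⇒ R = (20/7, 12/7)
2. S is where the line through D parallel to VR meets line UV ⇒ S = (-13/5, -12/5)
through M parallel to DV: direction (1, 0); meets RS at X = (275/144, 1)
X = R + t·(S−R) with t = 25/144

t = 25/144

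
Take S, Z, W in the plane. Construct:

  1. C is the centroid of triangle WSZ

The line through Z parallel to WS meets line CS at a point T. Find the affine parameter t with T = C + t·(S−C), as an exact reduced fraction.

t = -2

Work in coordinates with S = (0, 0), Z = (1, 0), W = (0, 1).
1. C is the centroid of triangle WSZ ⇒ C = (1/3, 1/3)
through Z parallel to WS: direction (0, -1); meets CS at T = (1, 1)
T = C + t·(S−C) with t = -2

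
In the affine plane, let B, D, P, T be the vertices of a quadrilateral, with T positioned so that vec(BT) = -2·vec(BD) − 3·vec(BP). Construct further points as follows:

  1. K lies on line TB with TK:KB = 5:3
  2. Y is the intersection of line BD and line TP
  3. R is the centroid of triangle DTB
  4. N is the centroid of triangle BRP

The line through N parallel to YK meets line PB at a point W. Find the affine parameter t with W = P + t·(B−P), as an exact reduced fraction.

Work in coordinates with B = (0, 0), D = (1, 0), P = (0, 1), T = (-2, -3).
1. K lies on line TB with TK:KB = 5:3 ⇒ K = (-3/4, -9/8)
2. Y is the intersection of line BD and line TP ⇒ Y = (-1/2, 0)
3. R is the centroid of triangle DTB ⇒ R = (-1/3, -1)
4. N is the centroid of triangle BRP ⇒ N = (-1/9, 0)
through N parallel to YK: direction (-1/4, -9/8); meets PB at W = (0, 1/2)
W = P + t·(B−P) with t = 1/2

t = 1/2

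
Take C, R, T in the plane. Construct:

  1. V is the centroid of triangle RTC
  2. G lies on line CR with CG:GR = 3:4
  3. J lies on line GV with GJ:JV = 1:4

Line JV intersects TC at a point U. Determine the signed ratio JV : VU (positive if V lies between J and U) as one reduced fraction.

Set C = (0, 0), R = (1, 0), T = (0, 1); any affine frame gives the same invariant.
1. V is the centroid of triangle RTC ⇒ V = (1/3, 1/3)
2. G lies on line CR with CG:GR = 3:4 ⇒ G = (3/7, 0)
3. J lies on line GV with GJ:JV = 1:4 ⇒ J = (43/105, 1/15)
line JV meets TC at U = (0, 3/2)
V = J + t·(U−J) with t = 8/43, so JV:VU = 8/43:35/43

JV:VU = 8/35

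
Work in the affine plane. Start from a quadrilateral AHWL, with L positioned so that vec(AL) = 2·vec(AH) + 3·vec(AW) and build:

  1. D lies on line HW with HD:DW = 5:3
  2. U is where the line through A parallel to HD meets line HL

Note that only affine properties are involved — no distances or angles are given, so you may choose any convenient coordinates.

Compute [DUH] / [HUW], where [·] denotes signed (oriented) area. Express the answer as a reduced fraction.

[DUH]:[HUW] = -5/8

Work in coordinates with A = (0, 0), H = (1, 0), W = (0, 1), L = (2, 3).
1. D lies on line HW with HD:DW = 5:3 ⇒ D = (3/8, 5/8)
2. U is where the line through A parallel to HD meets line HL ⇒ U = (3/4, -3/4)
2·[DUH] = 5/8, 2·[HUW] = -1
[DUH]:[HUW] = 5/8:-1 = -5/8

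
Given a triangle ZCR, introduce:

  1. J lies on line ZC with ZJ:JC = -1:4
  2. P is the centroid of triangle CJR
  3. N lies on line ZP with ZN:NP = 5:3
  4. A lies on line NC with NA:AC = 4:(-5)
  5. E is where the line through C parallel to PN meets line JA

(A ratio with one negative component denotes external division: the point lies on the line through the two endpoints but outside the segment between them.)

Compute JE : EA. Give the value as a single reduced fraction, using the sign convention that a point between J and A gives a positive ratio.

JE:EA = -4/15

Assign Z = (0, 0), C = (1, 0), R = (0, 1) — the answer is frame-independent, so this choice is without loss of generality.
1. J lies on line ZC with ZJ:JC = -1:4 ⇒ J = (-1/3, 0)
2. P is the centroid of triangle CJR ⇒ P = (2/9, 1/3)
3. N lies on line ZP with ZN:NP = 5:3 ⇒ N = (5/36, 5/24)
4. A lies on line NC with NA:AC = 4:(-5) ⇒ A = (-119/36, 25/24)
5. E is where the line through C parallel to PN meets line JA ⇒ E = (74/99, -25/66)
E = J + t·(A−J) with t = -4/11, so JE:EA = t:(1−t) = -4/11:15/11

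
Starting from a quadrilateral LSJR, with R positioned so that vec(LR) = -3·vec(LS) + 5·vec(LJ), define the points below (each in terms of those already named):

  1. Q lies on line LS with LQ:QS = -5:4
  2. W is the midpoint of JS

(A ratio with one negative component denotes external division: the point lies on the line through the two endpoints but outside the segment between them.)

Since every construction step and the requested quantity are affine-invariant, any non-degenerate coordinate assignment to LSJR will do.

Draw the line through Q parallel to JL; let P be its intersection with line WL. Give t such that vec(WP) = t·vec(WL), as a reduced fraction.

t = -9

Set L = (0, 0), S = (1, 0), J = (0, 1), R = (-3, 5); any affine frame gives the same invariant.
1. Q lies on line LS with LQ:QS = -5:4 ⇒ Q = (5, 0)
2. W is the midpoint of JS ⇒ W = (1/2, 1/2)
through Q parallel to JL: direction (0, -1); meets WL at P = (5, 5)
P = W + t·(L−W) with t = -9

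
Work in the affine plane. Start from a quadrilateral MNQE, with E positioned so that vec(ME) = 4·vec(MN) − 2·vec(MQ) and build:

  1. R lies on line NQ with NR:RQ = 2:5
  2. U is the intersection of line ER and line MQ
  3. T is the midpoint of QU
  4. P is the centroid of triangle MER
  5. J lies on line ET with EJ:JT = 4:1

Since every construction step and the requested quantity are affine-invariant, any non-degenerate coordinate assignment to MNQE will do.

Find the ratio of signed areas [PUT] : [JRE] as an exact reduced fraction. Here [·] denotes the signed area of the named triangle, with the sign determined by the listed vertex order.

Set M = (0, 0), N = (1, 0), Q = (0, 1), E = (4, -2); any affine frame gives the same invariant.
1. R lies on line NQ with NR:RQ = 2:5 ⇒ R = (5/7, 2/7)
2. U is the intersection of line ER and line MQ ⇒ U = (0, 18/23)
3. T is the midpoint of QU ⇒ T = (0, 41/46)
4. P is the centroid of triangle MER ⇒ P = (11/7, -4/7)
5. J lies on line ET with EJ:JT = 4:1 ⇒ J = (4/5, 36/115)
2·[PUT] = -55/322, 2·[JRE] = 2/7
[PUT]:[JRE] = -55/322:2/7 = -55/92

[PUT]:[JRE] = -55/92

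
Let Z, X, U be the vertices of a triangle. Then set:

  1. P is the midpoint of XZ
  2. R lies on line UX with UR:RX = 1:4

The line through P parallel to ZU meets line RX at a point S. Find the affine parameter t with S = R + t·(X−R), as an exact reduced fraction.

Work in coordinates with Z = (0, 0), X = (1, 0), U = (0, 1).
1. P is the midpoint of XZ ⇒ P = (1/2, 0)
2. R lies on line UX with UR:RX = 1:4 ⇒ R = (1/5, 4/5)
through P parallel to ZU: direction (0, 1); meets RX at S = (1/2, 1/2)
S = R + t·(X−R) with t = 3/8

t = 3/8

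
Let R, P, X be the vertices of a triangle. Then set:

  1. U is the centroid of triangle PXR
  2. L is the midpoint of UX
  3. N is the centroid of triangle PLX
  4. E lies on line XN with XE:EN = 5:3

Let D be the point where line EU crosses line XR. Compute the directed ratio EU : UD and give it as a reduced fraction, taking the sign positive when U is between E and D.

Work in coordinates with R = (0, 0), P = (1, 0), X = (0, 1).
1. U is the centroid of triangle PXR ⇒ U = (1/3, 1/3)
2. L is the midpoint of UX ⇒ L = (1/6, 2/3)
3. N is the centroid of triangle PLX ⇒ N = (7/18, 5/9)
4. E lies on line XN with XE:EN = 5:3 ⇒ E = (35/144, 13/18)
line EU meets XR at D = (0, 23/13)
U = E + t·(D−E) with t = -13/35, so EU:UD = -13/35:48/35

EU:UD = -13/48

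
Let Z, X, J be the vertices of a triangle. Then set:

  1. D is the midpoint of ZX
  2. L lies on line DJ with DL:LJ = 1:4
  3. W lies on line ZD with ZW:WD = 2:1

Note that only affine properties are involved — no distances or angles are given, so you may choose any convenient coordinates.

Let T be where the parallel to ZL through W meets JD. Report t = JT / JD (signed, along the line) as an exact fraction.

Assign Z = (0, 0), X = (1, 0), J = (0, 1) — the answer is frame-independent, so this choice is without loss of generality.
1. D is the midpoint of ZX ⇒ D = (1/2, 0)
2. L lies on line DJ with DL:LJ = 1:4 ⇒ L = (2/5, 1/5)
3. W lies on line ZD with ZW:WD = 2:1 ⇒ W = (1/3, 0)
through W parallel to ZL: direction (2/5, 1/5); meets JD at T = (7/15, 1/15)
T = J + t·(D−J) with t = 14/15

t = 14/15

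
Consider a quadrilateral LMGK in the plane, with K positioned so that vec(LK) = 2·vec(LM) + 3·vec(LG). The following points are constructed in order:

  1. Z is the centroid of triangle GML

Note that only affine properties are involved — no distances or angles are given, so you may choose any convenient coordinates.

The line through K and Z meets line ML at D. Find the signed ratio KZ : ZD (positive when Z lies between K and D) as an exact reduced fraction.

KZ:ZD = 8

Assign L = (0, 0), M = (1, 0), G = (0, 1), K = (2, 3) — the answer is frame-independent, so this choice is without loss of generality.
1. Z is the centroid of triangle GML ⇒ Z = (1/3, 1/3)
line KZ meets ML at D = (1/8, 0)
Z = K + t·(D−K) with t = 8/9, so KZ:ZD = 8/9:1/9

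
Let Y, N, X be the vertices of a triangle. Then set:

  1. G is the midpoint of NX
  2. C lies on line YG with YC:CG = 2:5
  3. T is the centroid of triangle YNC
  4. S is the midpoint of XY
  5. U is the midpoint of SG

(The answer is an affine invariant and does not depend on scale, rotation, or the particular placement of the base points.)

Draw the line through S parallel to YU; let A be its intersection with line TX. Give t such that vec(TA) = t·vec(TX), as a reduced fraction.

Work in coordinates with Y = (0, 0), N = (1, 0), X = (0, 1).
1. G is the midpoint of NX ⇒ G = (1/2, 1/2)
2. C lies on line YG with YC:CG = 2:5 ⇒ C = (1/7, 1/7)
3. T is the centroid of triangle YNC ⇒ T = (8/21, 1/21)
4. S is the midpoint of XY ⇒ S = (0, 1/2)
5. U is the midpoint of SG ⇒ U = (1/4, 1/2)
through S parallel to YU: direction (1/4, 1/2); meets TX at A = (1/9, 13/18)
A = T + t·(X−T) with t = 17/24

t = 17/24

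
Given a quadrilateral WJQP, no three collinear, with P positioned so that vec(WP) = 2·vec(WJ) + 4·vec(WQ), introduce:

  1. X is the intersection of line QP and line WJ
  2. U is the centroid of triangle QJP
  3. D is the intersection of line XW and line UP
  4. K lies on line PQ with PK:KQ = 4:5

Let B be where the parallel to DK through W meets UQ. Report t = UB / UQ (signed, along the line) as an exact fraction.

t = 61/100

Work in coordinates with W = (0, 0), J = (1, 0), Q = (0, 1), P = (2, 4).
1. X is the intersection of line QP and line WJ ⇒ X = (-2/3, 0)
2. U is the centroid of triangle QJP ⇒ U = (1, 5/3)
3. D is the intersection of line XW and line UP ⇒ D = (2/7, 0)
4. K lies on line PQ with PK:KQ = 4:5 ⇒ K = (10/9, 8/3)
through W parallel to DK: direction (52/63, 8/3); meets UQ at B = (39/100, 63/50)
B = U + t·(Q−U) with t = 61/100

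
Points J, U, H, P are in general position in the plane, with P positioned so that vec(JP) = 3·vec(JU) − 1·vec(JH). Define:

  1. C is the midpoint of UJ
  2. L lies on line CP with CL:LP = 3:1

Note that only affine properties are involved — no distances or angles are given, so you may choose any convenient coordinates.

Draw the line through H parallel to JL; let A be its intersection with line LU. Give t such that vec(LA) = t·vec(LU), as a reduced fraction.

t = 19/6

Choose coordinates J = (0, 0), U = (1, 0), H = (0, 1), P = (3, -1).
1. C is the midpoint of UJ ⇒ C = (1/2, 0)
2. L lies on line CP with CL:LP = 3:1 ⇒ L = (19/8, -3/4)
through H parallel to JL: direction (19/8, -3/4); meets LU at A = (-95/48, 13/8)
A = L + t·(U−L) with t = 19/6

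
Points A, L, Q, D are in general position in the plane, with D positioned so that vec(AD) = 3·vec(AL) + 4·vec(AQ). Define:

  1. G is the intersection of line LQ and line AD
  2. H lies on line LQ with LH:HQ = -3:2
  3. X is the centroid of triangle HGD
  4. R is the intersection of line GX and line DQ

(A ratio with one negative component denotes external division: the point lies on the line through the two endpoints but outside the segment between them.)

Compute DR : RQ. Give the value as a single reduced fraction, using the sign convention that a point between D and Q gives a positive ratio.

DR:RQ = 17/3

Set A = (0, 0), L = (1, 0), Q = (0, 1), D = (3, 4); any affine frame gives the same invariant.
1. G is the intersection of line LQ and line AD ⇒ G = (3/7, 4/7)
2. H lies on line LQ with LH:HQ = -3:2 ⇒ H = (-2, 3)
3. X is the centroid of triangle HGD ⇒ X = (10/21, 53/21)
4. R is the intersection of line GX and line DQ ⇒ R = (9/20, 29/20)
R = D + t·(Q−D) with t = 17/20, so DR:RQ = t:(1−t) = 17/20:3/20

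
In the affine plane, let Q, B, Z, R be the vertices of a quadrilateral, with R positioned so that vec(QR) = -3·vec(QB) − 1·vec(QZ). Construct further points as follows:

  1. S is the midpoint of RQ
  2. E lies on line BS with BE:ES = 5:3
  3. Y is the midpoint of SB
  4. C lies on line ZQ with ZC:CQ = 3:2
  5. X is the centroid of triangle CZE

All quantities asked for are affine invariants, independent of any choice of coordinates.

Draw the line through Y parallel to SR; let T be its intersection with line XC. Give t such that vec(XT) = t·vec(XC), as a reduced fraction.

Assign Q = (0, 0), B = (1, 0), Z = (0, 1), R = (-3, -1) — the answer is frame-independent, so this choice is without loss of generality.
1. S is the midpoint of RQ ⇒ S = (-3/2, -1/2)
2. E lies on line BS with BE:ES = 5:3 ⇒ E = (-9/16, -5/16)
3. Y is the midpoint of SB ⇒ Y = (-1/4, -1/4)
4. C lies on line ZQ with ZC:CQ = 3:2 ⇒ C = (0, 2/5)
5. X is the centroid of triangle CZE ⇒ X = (-3/16, 29/80)
through Y parallel to SR: direction (-3/2, -1/2); meets XC at T = (17/4, 5/4)
T = X + t·(C−X) with t = 71/3

t = 71/3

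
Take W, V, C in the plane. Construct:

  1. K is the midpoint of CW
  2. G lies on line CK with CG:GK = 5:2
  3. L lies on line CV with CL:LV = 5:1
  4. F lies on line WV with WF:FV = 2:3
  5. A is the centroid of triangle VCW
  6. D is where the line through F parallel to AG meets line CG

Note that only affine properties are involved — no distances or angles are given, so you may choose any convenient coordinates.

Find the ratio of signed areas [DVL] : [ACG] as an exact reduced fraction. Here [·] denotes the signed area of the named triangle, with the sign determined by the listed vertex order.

[DVL]:[ACG] = 22/25

Set W = (0, 0), V = (1, 0), C = (0, 1); any affine frame gives the same invariant.
1. K is the midpoint of CW ⇒ K = (0, 1/2)
2. G lies on line CK with CG:GK = 5:2 ⇒ G = (0, 9/14)
3. L lies on line CV with CL:LV = 5:1 ⇒ L = (5/6, 1/6)
4. F lies on line WV with WF:FV = 2:3 ⇒ F = (2/5, 0)
5. A is the centroid of triangle VCW ⇒ A = (1/3, 1/3)
6. D is where the line through F parallel to AG meets line CG ⇒ D = (0, 13/35)
2·[DVL] = 11/105, 2·[ACG] = 5/42
[DVL]:[ACG] = 11/105:5/42 = 22/25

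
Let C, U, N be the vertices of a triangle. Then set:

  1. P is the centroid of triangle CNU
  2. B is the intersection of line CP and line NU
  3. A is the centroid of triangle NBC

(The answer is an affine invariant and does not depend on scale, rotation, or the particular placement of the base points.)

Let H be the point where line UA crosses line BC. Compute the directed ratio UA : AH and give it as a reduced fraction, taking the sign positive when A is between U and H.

Set C = (0, 0), U = (1, 0), N = (0, 1); any affine frame gives the same invariant.
1. P is the centroid of triangle CNU ⇒ P = (1/3, 1/3)
2. B is the intersection of line CP and line NU ⇒ B = (1/2, 1/2)
3. A is the centroid of triangle NBC ⇒ A = (1/6, 1/2)
line UA meets BC at H = (3/8, 3/8)
A = U + t·(H−U) with t = 4/3, so UA:AH = 4/3:-1/3

UA:AH = -4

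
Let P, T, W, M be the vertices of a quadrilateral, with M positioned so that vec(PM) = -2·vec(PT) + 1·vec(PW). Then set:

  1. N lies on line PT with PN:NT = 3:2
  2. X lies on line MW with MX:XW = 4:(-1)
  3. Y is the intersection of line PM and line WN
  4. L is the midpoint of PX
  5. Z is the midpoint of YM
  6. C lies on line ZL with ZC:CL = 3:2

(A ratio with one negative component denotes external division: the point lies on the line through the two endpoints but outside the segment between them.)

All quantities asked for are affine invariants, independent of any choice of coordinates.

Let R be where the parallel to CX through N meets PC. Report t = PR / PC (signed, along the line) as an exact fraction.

t = -369/320

Choose coordinates P = (0, 0), T = (1, 0), W = (0, 1), M = (-2, 1).
1. N lies on line PT with PN:NT = 3:2 ⇒ N = (3/5, 0)
2. X lies on line MW with MX:XW = 4:(-1) ⇒ X = (2/3, 1)
3. Y is the intersection of line PM and line WN ⇒ Y = (6/7, -3/7)
4. L is the midpoint of PX ⇒ L = (1/3, 1/2)
5. Z is the midpoint of YM ⇒ Z = (-4/7, 2/7)
6. C lies on line ZL with ZC:CL = 3:2 ⇒ C = (-1/35, 29/70)
through N parallel to CX: direction (73/105, 41/70); meets PC at R = (369/11200, -10701/22400)
R = P + t·(C−P) with t = -369/320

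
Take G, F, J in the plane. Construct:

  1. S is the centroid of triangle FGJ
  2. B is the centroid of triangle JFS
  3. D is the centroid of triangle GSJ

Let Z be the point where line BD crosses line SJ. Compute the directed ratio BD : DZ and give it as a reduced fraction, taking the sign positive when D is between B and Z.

Assign G = (0, 0), F = (1, 0), J = (0, 1) — the answer is frame-independent, so this choice is without loss of generality.
1. S is the centroid of triangle FGJ ⇒ S = (1/3, 1/3)
2. B is the centroid of triangle JFS ⇒ B = (4/9, 4/9)
3. D is the centroid of triangle GSJ ⇒ D = (1/9, 4/9)
line BD meets SJ at Z = (5/18, 4/9)
D = B + t·(Z−B) with t = 2, so BD:DZ = 2:-1

BD:DZ = -2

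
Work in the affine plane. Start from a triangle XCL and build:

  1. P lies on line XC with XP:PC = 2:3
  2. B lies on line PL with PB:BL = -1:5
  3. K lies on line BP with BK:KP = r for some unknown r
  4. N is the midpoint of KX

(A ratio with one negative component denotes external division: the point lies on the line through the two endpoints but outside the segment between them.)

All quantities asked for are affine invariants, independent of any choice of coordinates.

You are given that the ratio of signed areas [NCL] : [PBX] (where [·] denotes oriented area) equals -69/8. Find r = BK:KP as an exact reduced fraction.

Set X = (0, 0), C = (1, 0), L = (0, 1); any affine frame gives the same invariant.
1. P lies on line XC with XP:PC = 2:3 ⇒ P = (2/5, 0)
2. B lies on line PL with PB:BL = -1:5 ⇒ B = (1/2, -1/4)
3. With BK:KP = r, write λ = r/(r+1) so K = B + λ·(P−B); K is affine-linear in λ
4. N is the midpoint of KX ⇒ N is an affine combination of earlier points and hence also affine-linear in λ
Every point depending on K is an affine combination of K and λ-independent points, so each such coordinate is linear in λ; the λ² term in each signed area is a multiple of (P−B)×(P−B) = 0, so 2·[NCL] and 2·[PBX] are each linear in λ. Evaluating at λ=0 and λ=1:
  2·[NCL] = -3/40·λ + 7/8,   2·[PBX] = -1/10
So [NCL]:[PBX] = (-3/40·λ + 7/8) / (-1/10). Setting this equal to -69/8:
  -3/40·λ + 7/8 = -69/8·(-1/10)  ⇒  λ = 1/6
Then r = λ/(1−λ) = (1/6)/(5/6) = 1/5. Check: with r = 1/5, K = (29/60, -5/24) and [NCL]:[PBX] = -69/8 as required.

r = 1/5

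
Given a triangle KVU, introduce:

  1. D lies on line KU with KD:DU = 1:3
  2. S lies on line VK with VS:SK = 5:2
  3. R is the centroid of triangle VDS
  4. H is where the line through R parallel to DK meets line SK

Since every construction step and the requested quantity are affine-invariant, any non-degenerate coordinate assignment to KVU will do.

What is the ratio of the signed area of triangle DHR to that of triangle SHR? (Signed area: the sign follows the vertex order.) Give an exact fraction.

Assign K = (0, 0), V = (1, 0), U = (0, 1) — the answer is frame-independent, so this choice is without loss of generality.
1. D lies on line KU with KD:DU = 1:3 ⇒ D = (0, 1/4)
2. S lies on line VK with VS:SK = 5:2 ⇒ S = (2/7, 0)
3. R is the centroid of triangle VDS ⇒ R = (3/7, 1/12)
4. H is where the line through R parallel to DK meets line SK ⇒ H = (3/7, 0)
2·[DHR] = 1/28, 2·[SHR] = 1/84
[DHR]:[SHR] = 1/28:1/84 = 3

[DHR]:[SHR] = 3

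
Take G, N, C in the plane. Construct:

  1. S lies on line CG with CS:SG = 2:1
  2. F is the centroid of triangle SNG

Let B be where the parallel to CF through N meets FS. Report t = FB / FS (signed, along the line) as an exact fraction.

Work in coordinates with G = (0, 0), N = (1, 0), C = (0, 1).
1. S lies on line CG with CS:SG = 2:1 ⇒ S = (0, 1/3)
2. F is the centroid of triangle SNG ⇒ F = (1/3, 1/9)
through N parallel to CF: direction (1/3, -8/9); meets FS at B = (7/6, -4/9)
B = F + t·(S−F) with t = -5/2

t = -5/2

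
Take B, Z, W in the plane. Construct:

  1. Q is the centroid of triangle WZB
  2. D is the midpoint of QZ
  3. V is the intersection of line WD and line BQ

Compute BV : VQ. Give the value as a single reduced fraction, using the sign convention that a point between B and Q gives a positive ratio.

BV:VQ = -4

Assign B = (0, 0), Z = (1, 0), W = (0, 1) — the answer is frame-independent, so this choice is without loss of generality.
1. Q is the centroid of triangle WZB ⇒ Q = (1/3, 1/3)
2. D is the midpoint of QZ ⇒ D = (2/3, 1/6)
3. V is the intersection of line WD and line BQ ⇒ V = (4/9, 4/9)
V = B + t·(Q−B) with t = 4/3, so BV:VQ = t:(1−t) = 4/3:-1/3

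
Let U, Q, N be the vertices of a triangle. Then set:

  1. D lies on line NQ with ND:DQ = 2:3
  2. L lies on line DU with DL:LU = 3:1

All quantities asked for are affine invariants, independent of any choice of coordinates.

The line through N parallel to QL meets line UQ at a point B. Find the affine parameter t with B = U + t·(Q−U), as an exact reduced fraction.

Choose coordinates U = (0, 0), Q = (1, 0), N = (0, 1).
1. D lies on line NQ with ND:DQ = 2:3 ⇒ D = (2/5, 3/5)
2. L lies on line DU with DL:LU = 3:1 ⇒ L = (1/10, 3/20)
through N parallel to QL: direction (-9/10, 3/20); meets UQ at B = (6, 0)
B = U + t·(Q−U) with t = 6

t = 6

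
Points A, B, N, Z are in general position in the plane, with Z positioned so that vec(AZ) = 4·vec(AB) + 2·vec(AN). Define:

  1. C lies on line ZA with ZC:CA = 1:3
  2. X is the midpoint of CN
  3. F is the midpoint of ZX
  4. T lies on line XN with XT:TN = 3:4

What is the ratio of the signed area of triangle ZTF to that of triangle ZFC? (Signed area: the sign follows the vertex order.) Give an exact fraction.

[ZTF]:[ZFC] = 3/7

Set A = (0, 0), B = (1, 0), N = (0, 1), Z = (4, 2); any affine frame gives the same invariant.
1. C lies on line ZA with ZC:CA = 1:3 ⇒ C = (3, 3/2)
2. X is the midpoint of CN ⇒ X = (3/2, 5/4)
3. F is the midpoint of ZX ⇒ F = (11/4, 13/8)
4. T lies on line XN with XT:TN = 3:4 ⇒ T = (6/7, 8/7)
2·[ZTF] = 3/28, 2·[ZFC] = 1/4
[ZTF]:[ZFC] = 3/28:1/4 = 3/7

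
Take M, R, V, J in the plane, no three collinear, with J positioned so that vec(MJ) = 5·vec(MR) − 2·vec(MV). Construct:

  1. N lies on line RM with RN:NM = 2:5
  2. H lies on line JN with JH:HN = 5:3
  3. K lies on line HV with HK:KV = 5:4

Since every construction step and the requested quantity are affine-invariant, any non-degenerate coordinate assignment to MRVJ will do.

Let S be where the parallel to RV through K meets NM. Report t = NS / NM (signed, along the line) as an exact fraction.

Assign M = (0, 0), R = (1, 0), V = (0, 1), J = (5, -2) — the answer is frame-independent, so this choice is without loss of generality.
1. N lies on line RM with RN:NM = 2:5 ⇒ N = (5/7, 0)
2. H lies on line JN with JH:HN = 5:3 ⇒ H = (65/28, -3/4)
3. K lies on line HV with HK:KV = 5:4 ⇒ K = (65/63, 2/9)
through K parallel to RV: direction (-1, 1); meets NM at S = (79/63, 0)
S = N + t·(M−N) with t = -34/45

t = -34/45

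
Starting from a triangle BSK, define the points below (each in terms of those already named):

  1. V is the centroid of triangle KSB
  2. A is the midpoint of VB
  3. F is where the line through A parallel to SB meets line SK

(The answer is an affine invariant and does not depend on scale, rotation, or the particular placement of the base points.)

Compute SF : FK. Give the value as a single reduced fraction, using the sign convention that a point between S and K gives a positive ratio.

Work in coordinates with B = (0, 0), S = (1, 0), K = (0, 1).
1. V is the centroid of triangle KSB ⇒ V = (1/3, 1/3)
2. A is the midpoint of VB ⇒ A = (1/6, 1/6)
3. F is where the line through A parallel to SB meets line SK ⇒ F = (5/6, 1/6)
F = S + t·(K−S) with t = 1/6, so SF:FK = t:(1−t) = 1/6:5/6

SF:FK = 1/5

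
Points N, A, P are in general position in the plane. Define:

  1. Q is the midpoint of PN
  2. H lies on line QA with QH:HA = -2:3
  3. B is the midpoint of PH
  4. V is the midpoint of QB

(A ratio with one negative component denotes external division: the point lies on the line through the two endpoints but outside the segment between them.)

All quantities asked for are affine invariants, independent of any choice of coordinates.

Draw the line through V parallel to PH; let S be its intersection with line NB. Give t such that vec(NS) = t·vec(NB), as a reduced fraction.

Choose coordinates N = (0, 0), A = (1, 0), P = (0, 1).
1. Q is the midpoint of PN ⇒ Q = (0, 1/2)
2. H lies on line QA with QH:HA = -2:3 ⇒ H = (-2, 3/2)
3. B is the midpoint of PH ⇒ B = (-1, 5/4)
4. V is the midpoint of QB ⇒ V = (-1/2, 7/8)
through V parallel to PH: direction (-2, 1/2); meets NB at S = (-3/4, 15/16)
S = N + t·(B−N) with t = 3/4

t = 3/4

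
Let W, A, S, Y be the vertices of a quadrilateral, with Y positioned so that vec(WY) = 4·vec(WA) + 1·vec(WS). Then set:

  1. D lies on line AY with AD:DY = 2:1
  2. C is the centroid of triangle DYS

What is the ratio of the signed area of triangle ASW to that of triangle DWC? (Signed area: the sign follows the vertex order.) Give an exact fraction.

[ASW]:[DWC] = -9/10

Work in coordinates with W = (0, 0), A = (1, 0), S = (0, 1), Y = (4, 1).
1. D lies on line AY with AD:DY = 2:1 ⇒ D = (3, 2/3)
2. C is the centroid of triangle DYS ⇒ C = (7/3, 8/9)
2·[ASW] = 1, 2·[DWC] = -10/9
[ASW]:[DWC] = 1:-10/9 = -9/10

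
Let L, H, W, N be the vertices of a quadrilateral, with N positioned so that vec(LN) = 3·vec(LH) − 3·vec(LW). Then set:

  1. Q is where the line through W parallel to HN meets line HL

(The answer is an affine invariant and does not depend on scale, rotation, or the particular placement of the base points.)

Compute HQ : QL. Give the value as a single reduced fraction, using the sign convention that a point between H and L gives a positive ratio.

HQ:QL = 1/2

Work in coordinates with L = (0, 0), H = (1, 0), W = (0, 1), N = (3, -3).
1. Q is where the line through W parallel to HN meets line HL ⇒ Q = (2/3, 0)
Q = H + t·(L−H) with t = 1/3, so HQ:QL = t:(1−t) = 1/3:2/3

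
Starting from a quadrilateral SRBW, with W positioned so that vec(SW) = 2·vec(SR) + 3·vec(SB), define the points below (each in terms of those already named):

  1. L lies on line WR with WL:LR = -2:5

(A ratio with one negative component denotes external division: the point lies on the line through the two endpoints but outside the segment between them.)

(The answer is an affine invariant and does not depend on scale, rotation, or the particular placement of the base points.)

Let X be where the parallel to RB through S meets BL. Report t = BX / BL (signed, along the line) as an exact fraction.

t = -3/20

Choose coordinates S = (0, 0), R = (1, 0), B = (0, 1), W = (2, 3).
1. L lies on line WR with WL:LR = -2:5 ⇒ L = (8/3, 5)
through S parallel to RB: direction (-1, 1); meets BL at X = (-2/5, 2/5)
X = B + t·(L−B) with t = -3/20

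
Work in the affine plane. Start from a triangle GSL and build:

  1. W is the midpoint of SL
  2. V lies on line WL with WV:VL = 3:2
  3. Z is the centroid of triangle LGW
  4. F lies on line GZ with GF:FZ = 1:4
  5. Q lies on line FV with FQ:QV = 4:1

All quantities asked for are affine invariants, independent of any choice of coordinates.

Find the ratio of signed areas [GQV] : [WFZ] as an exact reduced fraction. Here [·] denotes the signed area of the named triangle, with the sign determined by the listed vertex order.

[GQV]:[WFZ] = -1/100

Work in coordinates with G = (0, 0), S = (1, 0), L = (0, 1).
1. W is the midpoint of SL ⇒ W = (1/2, 1/2)
2. V lies on line WL with WV:VL = 3:2 ⇒ V = (1/5, 4/5)
3. Z is the centroid of triangle LGW ⇒ Z = (1/6, 1/2)
4. F lies on line GZ with GF:FZ = 1:4 ⇒ F = (1/30, 1/10)
5. Q lies on line FV with FQ:QV = 4:1 ⇒ Q = (1/6, 33/50)
2·[GQV] = 1/750, 2·[WFZ] = -2/15
[GQV]:[WFZ] = 1/750:-2/15 = -1/100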